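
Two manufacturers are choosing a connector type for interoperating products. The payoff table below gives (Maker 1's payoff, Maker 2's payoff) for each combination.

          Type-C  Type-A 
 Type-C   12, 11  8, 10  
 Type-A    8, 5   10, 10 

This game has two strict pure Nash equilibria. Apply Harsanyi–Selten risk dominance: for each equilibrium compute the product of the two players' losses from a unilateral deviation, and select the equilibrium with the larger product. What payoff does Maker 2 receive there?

At both Type-C: Maker 1 loses 12 − 8 = 4 by deviating; Maker 2 loses 11 − 10 = 1. Product = 4·1 = 4.
At both Type-A: Maker 1 loses 10 − 8 = 2 by deviating; Maker 2 loses 10 − 5 = 5. Product = 2·5 = 10.
10 > 4, so both Type-A is risk-dominant. Maker 2's payoff there is 10.

10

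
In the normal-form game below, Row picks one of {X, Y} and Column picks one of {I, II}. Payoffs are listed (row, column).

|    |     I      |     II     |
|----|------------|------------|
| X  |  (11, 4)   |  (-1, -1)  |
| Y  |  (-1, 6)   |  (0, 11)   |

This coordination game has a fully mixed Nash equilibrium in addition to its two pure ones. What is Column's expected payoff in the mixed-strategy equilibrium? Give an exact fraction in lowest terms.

Row mixes with probability p on X, chosen so Column is indifferent: 4p + 6(1−p) = (-1)p + 11(1−p) gives p = 1/2.
Column's expected payoff is 4·1/2 + 6·1/2 = 5.

5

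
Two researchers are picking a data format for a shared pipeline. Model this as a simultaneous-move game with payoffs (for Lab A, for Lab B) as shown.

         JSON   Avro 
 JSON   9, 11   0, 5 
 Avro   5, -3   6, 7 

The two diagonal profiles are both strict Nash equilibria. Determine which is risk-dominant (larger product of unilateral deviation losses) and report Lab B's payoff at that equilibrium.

At both JSON: Lab A loses 9 − 5 = 4 by deviating; Lab B loses 11 − 5 = 6. Product = 4·6 = 24.
At both Avro: Lab A loses 6 − 0 = 6 by deviating; Lab B loses 7 − (-3) = 10. Product = 6·10 = 60.
60 > 24, so both Avro is risk-dominant. Lab B's payoff there is 7.

7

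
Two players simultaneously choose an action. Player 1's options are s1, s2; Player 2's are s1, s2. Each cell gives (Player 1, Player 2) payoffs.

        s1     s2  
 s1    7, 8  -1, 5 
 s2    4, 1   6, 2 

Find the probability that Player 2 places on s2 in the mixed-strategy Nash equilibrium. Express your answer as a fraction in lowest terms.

3/10

Player 2's mix q on s1 must make Player 1 indifferent between s1 and s2.
Player 1's payoff from s1: 7q + (-1)(1−q). From s2: 4q + 6(1−q).
Set equal: 3q = 7(1−q) → q = 7/10.
Probability on s2 is 1 − 7/10 = 3/10.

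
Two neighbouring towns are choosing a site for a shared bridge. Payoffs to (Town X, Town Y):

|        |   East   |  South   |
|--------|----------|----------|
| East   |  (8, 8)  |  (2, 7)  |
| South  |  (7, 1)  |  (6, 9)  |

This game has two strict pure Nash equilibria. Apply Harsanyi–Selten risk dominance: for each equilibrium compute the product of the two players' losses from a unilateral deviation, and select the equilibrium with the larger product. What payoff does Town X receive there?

At both East: Town X loses 8 − 7 = 1 by deviating; Town Y loses 8 − 7 = 1. Product = 1·1 = 1.
At both South: Town X loses 6 − 2 = 4 by deviating; Town Y loses 9 − 1 = 8. Product = 4·8 = 32.
32 > 1, so both South is risk-dominant. Town X's payoff there is 6.

6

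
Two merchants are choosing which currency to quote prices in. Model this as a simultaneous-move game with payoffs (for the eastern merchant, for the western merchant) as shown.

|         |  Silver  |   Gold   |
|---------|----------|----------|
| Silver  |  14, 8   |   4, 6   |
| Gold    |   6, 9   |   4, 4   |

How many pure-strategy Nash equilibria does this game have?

Both Silver: the eastern merchant gets 14 (best alternative 6); the western merchant gets 8 (best alternative 6). Neither deviates — NE.
Both Gold is not a NE: the western merchant would switch to Silver (9 > 4).
No other cell survives both best-response checks, so there is 1 pure NE.

1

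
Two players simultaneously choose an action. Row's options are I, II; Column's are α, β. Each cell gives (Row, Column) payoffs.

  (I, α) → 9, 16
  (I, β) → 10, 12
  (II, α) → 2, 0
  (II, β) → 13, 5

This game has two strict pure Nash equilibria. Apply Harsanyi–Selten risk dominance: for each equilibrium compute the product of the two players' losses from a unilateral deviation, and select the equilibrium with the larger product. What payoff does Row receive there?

At (I, α): Row loses 9 − 2 = 7 by deviating; Column loses 16 − 12 = 4. Product = 7·4 = 28.
At (II, β): Row loses 13 − 10 = 3 by deviating; Column loses 5 − 0 = 5. Product = 3·5 = 15.
28 > 15, so (I, α) is risk-dominant. Row's payoff there is 9.

9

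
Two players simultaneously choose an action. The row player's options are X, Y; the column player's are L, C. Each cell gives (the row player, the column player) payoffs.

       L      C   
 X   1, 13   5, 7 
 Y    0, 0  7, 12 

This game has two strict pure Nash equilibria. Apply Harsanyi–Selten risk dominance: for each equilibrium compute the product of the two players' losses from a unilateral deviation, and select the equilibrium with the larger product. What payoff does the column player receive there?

12

At (X, L): the row player loses 1 − 0 = 1 by deviating; the column player loses 13 − 7 = 6. Product = 1·6 = 6.
At (Y, C): the row player loses 7 − 5 = 2 by deviating; the column player loses 12 − 0 = 12. Product = 2·12 = 24.
24 > 6, so (Y, C) is risk-dominant. The column player's payoff there is 12.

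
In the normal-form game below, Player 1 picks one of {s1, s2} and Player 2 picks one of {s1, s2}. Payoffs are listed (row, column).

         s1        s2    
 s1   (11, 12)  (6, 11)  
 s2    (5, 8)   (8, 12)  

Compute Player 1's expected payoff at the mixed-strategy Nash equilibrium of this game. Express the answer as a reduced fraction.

Player 2 mixes with probability q on s1, chosen so Player 1 is indifferent: 11q + 6(1−q) = 5q + 8(1−q) gives q = 1/4.
Player 1's expected payoff (from either row, since indifferent) is 11·1/4 + 6·3/4 = 29/4.

29/4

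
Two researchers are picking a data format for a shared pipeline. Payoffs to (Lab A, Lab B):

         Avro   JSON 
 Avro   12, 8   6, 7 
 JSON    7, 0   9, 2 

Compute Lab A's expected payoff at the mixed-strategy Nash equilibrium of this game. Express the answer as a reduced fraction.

Lab B mixes with probability q on Avro, chosen so Lab A is indifferent: 12q + 6(1−q) = 7q + 9(1−q) gives q = 3/8.
Lab A's expected payoff (from either row, since indifferent) is 12·3/8 + 6·5/8 = 33/4.

33/4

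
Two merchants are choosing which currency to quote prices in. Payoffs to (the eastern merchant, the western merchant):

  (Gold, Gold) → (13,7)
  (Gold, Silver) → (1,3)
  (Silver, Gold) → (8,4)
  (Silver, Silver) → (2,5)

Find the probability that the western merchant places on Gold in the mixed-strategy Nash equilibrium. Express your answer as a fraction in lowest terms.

The western merchant's mix q on Gold must make the eastern merchant indifferent between Gold and Silver.
The eastern merchant's payoff from Gold: 13q + 1(1−q). From Silver: 8q + 2(1−q).
Set equal: 5q = 1(1−q) → q = 1/6.

1/6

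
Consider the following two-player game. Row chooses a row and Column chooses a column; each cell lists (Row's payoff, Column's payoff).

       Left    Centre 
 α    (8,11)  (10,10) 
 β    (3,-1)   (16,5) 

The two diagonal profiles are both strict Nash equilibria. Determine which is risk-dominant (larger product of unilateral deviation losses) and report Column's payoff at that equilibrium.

5

At (α, Left): Row loses 8 − 3 = 5 by deviating; Column loses 11 − 10 = 1. Product = 5·1 = 5.
At (β, Centre): Row loses 16 − 10 = 6 by deviating; Column loses 5 − (-1) = 6. Product = 6·6 = 36.
36 > 5, so (β, Centre) is risk-dominant. Column's payoff there is 5.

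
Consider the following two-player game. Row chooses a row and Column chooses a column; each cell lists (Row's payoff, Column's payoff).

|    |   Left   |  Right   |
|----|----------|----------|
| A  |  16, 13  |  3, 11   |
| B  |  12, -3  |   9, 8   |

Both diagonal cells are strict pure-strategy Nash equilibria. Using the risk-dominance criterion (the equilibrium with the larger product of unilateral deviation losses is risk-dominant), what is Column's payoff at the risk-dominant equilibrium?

8

At (A, Left): Row loses 16 − 12 = 4 by deviating; Column loses 13 − 11 = 2. Product = 4·2 = 8.
At (B, Right): Row loses 9 − 3 = 6 by deviating; Column loses 8 − (-3) = 11. Product = 6·11 = 66.
66 > 8, so (B, Right) is risk-dominant. Column's payoff there is 8.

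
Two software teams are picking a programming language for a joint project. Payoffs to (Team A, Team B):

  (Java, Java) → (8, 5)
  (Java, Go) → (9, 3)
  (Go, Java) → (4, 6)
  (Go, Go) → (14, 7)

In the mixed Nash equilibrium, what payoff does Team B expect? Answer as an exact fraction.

17/3

Team A mixes with probability p on Java, chosen so Team B is indifferent: 5p + 6(1−p) = 3p + 7(1−p) gives p = 1/3.
Team B's expected payoff is 5·1/3 + 6·2/3 = 17/3.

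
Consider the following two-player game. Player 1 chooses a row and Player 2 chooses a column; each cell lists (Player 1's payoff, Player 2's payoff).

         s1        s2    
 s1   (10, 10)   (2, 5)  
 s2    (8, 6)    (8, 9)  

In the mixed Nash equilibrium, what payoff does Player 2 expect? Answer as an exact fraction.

Player 1 mixes with probability p on s1, chosen so Player 2 is indifferent: 10p + 6(1−p) = 5p + 9(1−p) gives p = 3/8.
Player 2's expected payoff is 10·3/8 + 6·5/8 = 15/2.

15/2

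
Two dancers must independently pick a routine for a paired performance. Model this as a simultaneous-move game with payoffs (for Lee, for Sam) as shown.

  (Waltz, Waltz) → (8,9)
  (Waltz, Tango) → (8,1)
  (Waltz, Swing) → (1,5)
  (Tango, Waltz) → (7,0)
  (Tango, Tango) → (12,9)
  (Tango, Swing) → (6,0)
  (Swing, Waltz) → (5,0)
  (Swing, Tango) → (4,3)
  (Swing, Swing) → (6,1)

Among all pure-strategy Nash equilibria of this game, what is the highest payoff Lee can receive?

Both Waltz is a pure NE (Lee: 8 ≥ 7; Sam: 9 ≥ 5). Lee gets 8.
Both Tango is a pure NE (Lee: 12 ≥ 8; Sam: 9 ≥ 0). Lee gets 12.
Every other cell has a profitable deviation for at least one player. Highest of {8, 12} is 12.

12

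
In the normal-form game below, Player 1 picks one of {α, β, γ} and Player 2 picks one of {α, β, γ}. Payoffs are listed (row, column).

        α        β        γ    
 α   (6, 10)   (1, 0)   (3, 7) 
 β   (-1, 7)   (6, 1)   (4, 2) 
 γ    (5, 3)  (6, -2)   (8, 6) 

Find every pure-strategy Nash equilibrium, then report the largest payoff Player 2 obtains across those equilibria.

Both α is a pure NE (Player 1: 6 ≥ 5; Player 2: 10 ≥ 7). Player 2 gets 10.
Both γ is a pure NE (Player 1: 8 ≥ 4; Player 2: 6 ≥ 3). Player 2 gets 6.
Every other cell has a profitable deviation for at least one player. Highest of {10, 6} is 10.

10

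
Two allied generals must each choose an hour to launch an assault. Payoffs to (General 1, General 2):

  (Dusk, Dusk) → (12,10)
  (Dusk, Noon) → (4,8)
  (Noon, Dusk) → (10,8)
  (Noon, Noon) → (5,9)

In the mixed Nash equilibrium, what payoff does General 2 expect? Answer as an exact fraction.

General 1 mixes with probability p on Dusk, chosen so General 2 is indifferent: 10p + 8(1−p) = 8p + 9(1−p) gives p = 1/3.
General 2's expected payoff is 10·1/3 + 8·2/3 = 26/3.

26/3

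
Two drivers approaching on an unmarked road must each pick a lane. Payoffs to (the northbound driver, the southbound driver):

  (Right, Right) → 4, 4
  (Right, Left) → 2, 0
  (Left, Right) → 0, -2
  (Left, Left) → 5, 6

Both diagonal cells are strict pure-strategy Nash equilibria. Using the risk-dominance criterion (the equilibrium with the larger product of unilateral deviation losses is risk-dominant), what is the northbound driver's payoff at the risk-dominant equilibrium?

5

At both Right: the northbound driver loses 4 − 0 = 4 by deviating; the southbound driver loses 4 − 0 = 4. Product = 4·4 = 16.
At both Left: the northbound driver loses 5 − 2 = 3 by deviating; the southbound driver loses 6 − (-2) = 8. Product = 3·8 = 24.
24 > 16, so both Left is risk-dominant. The northbound driver's payoff there is 5.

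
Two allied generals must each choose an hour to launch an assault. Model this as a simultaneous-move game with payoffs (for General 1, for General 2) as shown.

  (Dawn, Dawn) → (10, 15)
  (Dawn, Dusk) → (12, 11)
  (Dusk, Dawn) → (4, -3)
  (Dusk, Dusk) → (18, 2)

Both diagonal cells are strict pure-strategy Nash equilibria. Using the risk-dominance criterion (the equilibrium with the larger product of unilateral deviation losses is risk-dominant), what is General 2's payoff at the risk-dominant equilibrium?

2

At both Dawn: General 1 loses 10 − 4 = 6 by deviating; General 2 loses 15 − 11 = 4. Product = 6·4 = 24.
At both Dusk: General 1 loses 18 − 12 = 6 by deviating; General 2 loses 2 − (-3) = 5. Product = 6·5 = 30.
30 > 24, so both Dusk is risk-dominant. General 2's payoff there is 2.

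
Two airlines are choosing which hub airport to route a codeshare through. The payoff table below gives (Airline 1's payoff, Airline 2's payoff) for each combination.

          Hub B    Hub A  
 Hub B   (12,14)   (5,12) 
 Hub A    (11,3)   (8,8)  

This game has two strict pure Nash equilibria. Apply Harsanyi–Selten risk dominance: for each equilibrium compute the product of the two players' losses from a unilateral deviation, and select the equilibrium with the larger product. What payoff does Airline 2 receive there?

At both Hub B: Airline 1 loses 12 − 11 = 1 by deviating; Airline 2 loses 14 − 12 = 2. Product = 1·2 = 2.
At both Hub A: Airline 1 loses 8 − 5 = 3 by deviating; Airline 2 loses 8 − 3 = 5. Product = 3·5 = 15.
15 > 2, so both Hub A is risk-dominant. Airline 2's payoff there is 8.

8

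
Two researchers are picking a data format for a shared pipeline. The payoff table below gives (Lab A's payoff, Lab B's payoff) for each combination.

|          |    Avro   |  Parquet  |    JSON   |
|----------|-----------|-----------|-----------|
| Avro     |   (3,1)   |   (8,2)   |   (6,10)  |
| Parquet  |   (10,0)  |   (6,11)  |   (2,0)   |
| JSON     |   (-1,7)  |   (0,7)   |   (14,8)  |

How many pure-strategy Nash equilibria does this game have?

1

Both JSON: Lab A gets 14 (best alternative 6); Lab B gets 8 (best alternative 7). Neither deviates — NE.
Both Avro is not a NE: Lab A would switch to Parquet (10 > 3).
No other cell survives both best-response checks, so there is 1 pure NE.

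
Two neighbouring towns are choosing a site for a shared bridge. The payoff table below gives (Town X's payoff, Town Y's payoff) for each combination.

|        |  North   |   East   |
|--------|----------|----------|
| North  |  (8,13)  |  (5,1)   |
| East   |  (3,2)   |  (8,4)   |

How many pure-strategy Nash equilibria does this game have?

Both North: Town X gets 8 (best alternative 3); Town Y gets 13 (best alternative 1). Neither deviates — NE.
Both East: Town X gets 8 (best alternative 5); Town Y gets 4 (best alternative 2). Neither deviates — NE.
(East, North) is not a NE: Town X would switch to North (8 > 3).
No other cell survives both best-response checks, so there are 2 pure NE.

2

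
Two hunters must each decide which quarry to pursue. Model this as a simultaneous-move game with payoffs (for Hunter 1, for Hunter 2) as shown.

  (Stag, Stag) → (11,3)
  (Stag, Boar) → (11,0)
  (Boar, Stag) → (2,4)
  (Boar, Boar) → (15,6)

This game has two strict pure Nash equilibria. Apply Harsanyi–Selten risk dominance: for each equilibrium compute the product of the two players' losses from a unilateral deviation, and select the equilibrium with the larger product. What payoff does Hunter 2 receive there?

At both Stag: Hunter 1 loses 11 − 2 = 9 by deviating; Hunter 2 loses 3 − 0 = 3. Product = 9·3 = 27.
At both Boar: Hunter 1 loses 15 − 11 = 4 by deviating; Hunter 2 loses 6 − 4 = 2. Product = 4·2 = 8.
27 > 8, so both Stag is risk-dominant. Hunter 2's payoff there is 3.

3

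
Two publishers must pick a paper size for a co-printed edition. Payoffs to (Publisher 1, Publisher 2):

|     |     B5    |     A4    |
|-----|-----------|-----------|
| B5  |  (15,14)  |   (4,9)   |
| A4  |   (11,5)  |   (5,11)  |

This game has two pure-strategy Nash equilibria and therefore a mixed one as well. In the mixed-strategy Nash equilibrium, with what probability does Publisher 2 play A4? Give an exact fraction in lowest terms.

Publisher 2's mix q on B5 must make Publisher 1 indifferent between B5 and A4.
Publisher 1's payoff from B5: 15q + 4(1−q). From A4: 11q + 5(1−q).
Set equal: 4q = 1(1−q) → q = 1/5.
Probability on A4 is 1 − 1/5 = 4/5.

4/5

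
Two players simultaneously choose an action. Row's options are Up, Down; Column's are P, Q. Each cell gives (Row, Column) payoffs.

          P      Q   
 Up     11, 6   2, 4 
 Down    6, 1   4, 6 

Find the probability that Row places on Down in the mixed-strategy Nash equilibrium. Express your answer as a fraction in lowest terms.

Row's mix p on Up must make Column indifferent between P and Q.
Column's payoff from P: 6p + 1(1−p). From Q: 4p + 6(1−p).
Set equal: 2p = 5(1−p) → p = 5/7.
Probability on Down is 1 − 5/7 = 2/7.

2/7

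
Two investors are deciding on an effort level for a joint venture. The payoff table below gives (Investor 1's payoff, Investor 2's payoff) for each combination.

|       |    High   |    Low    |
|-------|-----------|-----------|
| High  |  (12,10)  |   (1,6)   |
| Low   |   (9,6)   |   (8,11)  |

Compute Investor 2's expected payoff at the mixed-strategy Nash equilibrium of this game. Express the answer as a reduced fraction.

Investor 1 mixes with probability p on High, chosen so Investor 2 is indifferent: 10p + 6(1−p) = 6p + 11(1−p) gives p = 5/9.
Investor 2's expected payoff is 10·5/9 + 6·4/9 = 74/9.

74/9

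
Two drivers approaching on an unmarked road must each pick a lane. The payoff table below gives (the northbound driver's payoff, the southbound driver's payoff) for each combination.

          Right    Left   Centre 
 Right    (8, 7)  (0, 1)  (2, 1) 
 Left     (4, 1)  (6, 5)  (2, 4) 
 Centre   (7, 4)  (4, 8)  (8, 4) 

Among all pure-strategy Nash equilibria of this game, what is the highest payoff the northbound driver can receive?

Both Right is a pure NE (the northbound driver: 8 ≥ 7; the southbound driver: 7 ≥ 1). The northbound driver gets 8.
Both Left is a pure NE (the northbound driver: 6 ≥ 4; the southbound driver: 5 ≥ 4). The northbound driver gets 6.
Every other cell has a profitable deviation for at least one player. Highest of {8, 6} is 8.

8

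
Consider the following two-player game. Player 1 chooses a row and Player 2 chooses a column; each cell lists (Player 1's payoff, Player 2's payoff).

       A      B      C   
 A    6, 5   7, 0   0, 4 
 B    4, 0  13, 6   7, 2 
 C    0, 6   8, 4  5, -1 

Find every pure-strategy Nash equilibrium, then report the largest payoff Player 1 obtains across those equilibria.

Both A is a pure NE (Player 1: 6 ≥ 4; Player 2: 5 ≥ 4). Player 1 gets 6.
Both B is a pure NE (Player 1: 13 ≥ 8; Player 2: 6 ≥ 2). Player 1 gets 13.
Every other cell has a profitable deviation for at least one player. Highest of {6, 13} is 13.

13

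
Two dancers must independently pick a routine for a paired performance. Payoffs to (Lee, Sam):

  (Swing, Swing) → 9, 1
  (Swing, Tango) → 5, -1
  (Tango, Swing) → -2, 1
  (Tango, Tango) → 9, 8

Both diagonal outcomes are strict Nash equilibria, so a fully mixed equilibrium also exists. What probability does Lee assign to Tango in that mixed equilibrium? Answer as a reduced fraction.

Lee's mix p on Swing must make Sam indifferent between Swing and Tango.
Sam's payoff from Swing: 1p + 1(1−p). From Tango: (-1)p + 8(1−p).
Set equal: 2p = 7(1−p) → p = 7/9.
Probability on Tango is 1 − 7/9 = 2/9.

2/9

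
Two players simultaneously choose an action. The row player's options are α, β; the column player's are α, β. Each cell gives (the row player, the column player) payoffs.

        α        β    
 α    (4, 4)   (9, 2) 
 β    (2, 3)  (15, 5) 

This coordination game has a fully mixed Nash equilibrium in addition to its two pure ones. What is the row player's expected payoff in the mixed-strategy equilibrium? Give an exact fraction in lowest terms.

The column player mixes with probability q on α, chosen so the row player is indifferent: 4q + 9(1−q) = 2q + 15(1−q) gives q = 3/4.
The row player's expected payoff (from either row, since indifferent) is 4·3/4 + 9·1/4 = 21/4.

21/4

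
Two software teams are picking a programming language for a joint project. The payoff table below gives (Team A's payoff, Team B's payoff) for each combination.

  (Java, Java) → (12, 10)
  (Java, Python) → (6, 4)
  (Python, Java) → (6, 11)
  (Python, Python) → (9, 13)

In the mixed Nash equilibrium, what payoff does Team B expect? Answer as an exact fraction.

43/4

Team A mixes with probability p on Java, chosen so Team B is indifferent: 10p + 11(1−p) = 4p + 13(1−p) gives p = 1/4.
Team B's expected payoff is 10·1/4 + 11·3/4 = 43/4.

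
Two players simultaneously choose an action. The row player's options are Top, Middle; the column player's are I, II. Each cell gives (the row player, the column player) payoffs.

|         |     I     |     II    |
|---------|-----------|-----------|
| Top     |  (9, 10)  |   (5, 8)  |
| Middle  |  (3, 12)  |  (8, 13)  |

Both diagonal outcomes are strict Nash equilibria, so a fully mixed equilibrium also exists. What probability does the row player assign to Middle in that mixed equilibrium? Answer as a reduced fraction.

The row player's mix p on Top must make the column player indifferent between I and II.
The column player's payoff from I: 10p + 12(1−p). From II: 8p + 13(1−p).
Set equal: 2p = 1(1−p) → p = 1/3.
Probability on Middle is 1 − 1/3 = 2/3.

2/3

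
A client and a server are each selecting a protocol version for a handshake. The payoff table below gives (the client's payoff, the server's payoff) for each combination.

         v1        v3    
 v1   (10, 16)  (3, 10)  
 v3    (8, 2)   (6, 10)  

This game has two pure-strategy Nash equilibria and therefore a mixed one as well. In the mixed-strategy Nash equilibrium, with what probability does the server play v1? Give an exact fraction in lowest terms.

3/5

The server's mix q on v1 must make the client indifferent between v1 and v3.
The client's payoff from v1: 10q + 3(1−q). From v3: 8q + 6(1−q).
Set equal: 2q = 3(1−q) → q = 3/5.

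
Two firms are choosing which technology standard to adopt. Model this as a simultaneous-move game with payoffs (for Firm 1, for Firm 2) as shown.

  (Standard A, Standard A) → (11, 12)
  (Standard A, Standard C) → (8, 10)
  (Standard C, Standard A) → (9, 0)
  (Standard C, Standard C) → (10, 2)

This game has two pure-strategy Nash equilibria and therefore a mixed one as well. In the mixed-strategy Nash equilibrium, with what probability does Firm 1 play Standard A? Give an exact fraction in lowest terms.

1/2

Firm 1's mix p on Standard A must make Firm 2 indifferent between Standard A and Standard C.
Firm 2's payoff from Standard A: 12p + 0(1−p). From Standard C: 10p + 2(1−p).
Set equal: 2p = 2(1−p) → p = 2/4 = 1/2.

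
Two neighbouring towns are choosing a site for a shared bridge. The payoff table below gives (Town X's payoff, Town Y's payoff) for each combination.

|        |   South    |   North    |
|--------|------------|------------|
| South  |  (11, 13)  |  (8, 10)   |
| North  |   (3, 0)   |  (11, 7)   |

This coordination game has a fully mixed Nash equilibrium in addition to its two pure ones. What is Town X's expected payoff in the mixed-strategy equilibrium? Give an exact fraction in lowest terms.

Town Y mixes with probability q on South, chosen so Town X is indifferent: 11q + 8(1−q) = 3q + 11(1−q) gives q = 3/11.
Town X's expected payoff (from either row, since indifferent) is 11·3/11 + 8·8/11 = 97/11.

97/11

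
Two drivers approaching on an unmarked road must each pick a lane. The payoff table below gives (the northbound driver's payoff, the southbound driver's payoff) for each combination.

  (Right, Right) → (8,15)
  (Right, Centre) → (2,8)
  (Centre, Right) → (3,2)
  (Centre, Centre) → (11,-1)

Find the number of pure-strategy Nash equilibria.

1

Both Right: the northbound driver gets 8 (best alternative 3); the southbound driver gets 15 (best alternative 8). Neither deviates — NE.
Both Centre is not a NE: the southbound driver would switch to Right (2 > -1).
No other cell survives both best-response checks, so there is 1 pure NE.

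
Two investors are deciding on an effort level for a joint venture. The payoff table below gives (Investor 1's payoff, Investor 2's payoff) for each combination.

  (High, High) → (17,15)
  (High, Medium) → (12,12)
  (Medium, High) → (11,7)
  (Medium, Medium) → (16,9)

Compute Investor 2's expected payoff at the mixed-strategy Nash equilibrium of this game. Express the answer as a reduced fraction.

51/5

Investor 1 mixes with probability p on High, chosen so Investor 2 is indifferent: 15p + 7(1−p) = 12p + 9(1−p) gives p = 2/5.
Investor 2's expected payoff is 15·2/5 + 7·3/5 = 51/5.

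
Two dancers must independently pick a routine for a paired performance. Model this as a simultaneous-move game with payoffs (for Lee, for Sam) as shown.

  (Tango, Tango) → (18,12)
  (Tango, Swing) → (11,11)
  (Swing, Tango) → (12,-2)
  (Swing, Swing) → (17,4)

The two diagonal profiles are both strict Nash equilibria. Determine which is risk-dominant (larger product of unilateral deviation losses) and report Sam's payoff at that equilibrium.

4

At both Tango: Lee loses 18 − 12 = 6 by deviating; Sam loses 12 − 11 = 1. Product = 6·1 = 6.
At both Swing: Lee loses 17 − 11 = 6 by deviating; Sam loses 4 − (-2) = 6. Product = 6·6 = 36.
36 > 6, so both Swing is risk-dominant. Sam's payoff there is 4.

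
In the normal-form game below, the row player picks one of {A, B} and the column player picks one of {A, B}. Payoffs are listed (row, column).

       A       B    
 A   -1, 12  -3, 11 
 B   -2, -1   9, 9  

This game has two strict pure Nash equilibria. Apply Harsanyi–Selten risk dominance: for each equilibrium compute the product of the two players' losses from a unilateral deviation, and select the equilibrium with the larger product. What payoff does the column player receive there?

At both A: the row player loses -1 − (-2) = 1 by deviating; the column player loses 12 − 11 = 1. Product = 1·1 = 1.
At both B: the row player loses 9 − (-3) = 12 by deviating; the column player loses 9 − (-1) = 10. Product = 12·10 = 120.
120 > 1, so both B is risk-dominant. The column player's payoff there is 9.

9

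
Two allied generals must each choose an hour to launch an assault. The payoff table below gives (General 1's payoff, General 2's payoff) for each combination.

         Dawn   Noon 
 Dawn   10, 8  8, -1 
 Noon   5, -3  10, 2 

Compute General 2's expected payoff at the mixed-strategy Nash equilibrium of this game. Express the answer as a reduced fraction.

General 1 mixes with probability p on Dawn, chosen so General 2 is indifferent: 8p + (-3)(1−p) = (-1)p + 2(1−p) gives p = 5/14.
General 2's expected payoff is 8·5/14 + (-3)·9/14 = 13/14.

13/14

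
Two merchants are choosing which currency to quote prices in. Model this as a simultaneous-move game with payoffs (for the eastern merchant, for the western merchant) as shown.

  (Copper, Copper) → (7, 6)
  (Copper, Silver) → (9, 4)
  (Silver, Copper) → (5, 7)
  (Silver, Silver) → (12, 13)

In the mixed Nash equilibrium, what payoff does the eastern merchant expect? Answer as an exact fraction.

The western merchant mixes with probability q on Copper, chosen so the eastern merchant is indifferent: 7q + 9(1−q) = 5q + 12(1−q) gives q = 3/5.
The eastern merchant's expected payoff (from either row, since indifferent) is 7·3/5 + 9·2/5 = 39/5.

39/5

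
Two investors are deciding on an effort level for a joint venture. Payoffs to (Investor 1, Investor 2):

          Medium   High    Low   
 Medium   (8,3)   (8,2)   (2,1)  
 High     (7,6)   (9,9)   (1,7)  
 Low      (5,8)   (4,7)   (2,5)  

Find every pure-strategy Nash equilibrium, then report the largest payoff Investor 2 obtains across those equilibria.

Both Medium is a pure NE (Investor 1: 8 ≥ 7; Investor 2: 3 ≥ 2). Investor 2 gets 3.
Both High is a pure NE (Investor 1: 9 ≥ 8; Investor 2: 9 ≥ 7). Investor 2 gets 9.
Every other cell has a profitable deviation for at least one player. Highest of {3, 9} is 9.

9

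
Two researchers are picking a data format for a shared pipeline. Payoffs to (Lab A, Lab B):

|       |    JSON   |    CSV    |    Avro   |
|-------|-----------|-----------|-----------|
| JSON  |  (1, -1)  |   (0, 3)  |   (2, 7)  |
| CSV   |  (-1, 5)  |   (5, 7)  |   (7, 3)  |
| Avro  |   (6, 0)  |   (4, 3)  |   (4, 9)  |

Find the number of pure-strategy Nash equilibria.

1

Both CSV: Lab A gets 5 (best alternative 4); Lab B gets 7 (best alternative 5). Neither deviates — NE.
Both JSON is not a NE: Lab A would switch to Avro (6 > 1).
No other cell survives both best-response checks, so there is 1 pure NE.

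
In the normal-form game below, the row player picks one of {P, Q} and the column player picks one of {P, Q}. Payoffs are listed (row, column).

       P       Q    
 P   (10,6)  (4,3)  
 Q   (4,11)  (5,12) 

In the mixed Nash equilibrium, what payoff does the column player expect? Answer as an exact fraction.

39/4

The row player mixes with probability p on P, chosen so the column player is indifferent: 6p + 11(1−p) = 3p + 12(1−p) gives p = 1/4.
The column player's expected payoff is 6·1/4 + 11·3/4 = 39/4.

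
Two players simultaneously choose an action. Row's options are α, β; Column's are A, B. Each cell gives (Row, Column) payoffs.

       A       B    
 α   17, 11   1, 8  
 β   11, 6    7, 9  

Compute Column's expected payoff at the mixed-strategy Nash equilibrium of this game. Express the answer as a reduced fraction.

17/2

Row mixes with probability p on α, chosen so Column is indifferent: 11p + 6(1−p) = 8p + 9(1−p) gives p = 1/2.
Column's expected payoff is 11·1/2 + 6·1/2 = 17/2.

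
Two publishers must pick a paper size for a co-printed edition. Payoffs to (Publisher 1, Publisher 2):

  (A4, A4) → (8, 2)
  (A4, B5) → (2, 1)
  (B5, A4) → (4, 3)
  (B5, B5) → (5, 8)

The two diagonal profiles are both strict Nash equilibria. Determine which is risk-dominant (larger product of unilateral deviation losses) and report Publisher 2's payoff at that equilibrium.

At both A4: Publisher 1 loses 8 − 4 = 4 by deviating; Publisher 2 loses 2 − 1 = 1. Product = 4·1 = 4.
At both B5: Publisher 1 loses 5 − 2 = 3 by deviating; Publisher 2 loses 8 − 3 = 5. Product = 3·5 = 15.
15 > 4, so both B5 is risk-dominant. Publisher 2's payoff there is 8.

8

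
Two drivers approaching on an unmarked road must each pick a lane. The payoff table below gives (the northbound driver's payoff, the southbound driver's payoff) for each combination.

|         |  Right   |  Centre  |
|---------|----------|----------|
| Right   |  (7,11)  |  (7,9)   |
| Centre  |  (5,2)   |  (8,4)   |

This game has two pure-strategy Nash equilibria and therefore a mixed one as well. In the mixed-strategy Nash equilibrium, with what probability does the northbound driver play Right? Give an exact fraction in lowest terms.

The northbound driver's mix p on Right must make the southbound driver indifferent between Right and Centre.
The southbound driver's payoff from Right: 11p + 2(1−p). From Centre: 9p + 4(1−p).
Set equal: 2p = 2(1−p) → p = 2/4 = 1/2.

1/2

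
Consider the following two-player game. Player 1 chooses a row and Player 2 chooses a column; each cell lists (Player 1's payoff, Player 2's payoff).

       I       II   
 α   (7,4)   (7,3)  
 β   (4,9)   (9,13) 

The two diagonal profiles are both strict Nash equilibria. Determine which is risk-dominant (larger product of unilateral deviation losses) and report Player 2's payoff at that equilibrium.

At (α, I): Player 1 loses 7 − 4 = 3 by deviating; Player 2 loses 4 − 3 = 1. Product = 3·1 = 3.
At (β, II): Player 1 loses 9 − 7 = 2 by deviating; Player 2 loses 13 − 9 = 4. Product = 2·4 = 8.
8 > 3, so (β, II) is risk-dominant. Player 2's payoff there is 13.

13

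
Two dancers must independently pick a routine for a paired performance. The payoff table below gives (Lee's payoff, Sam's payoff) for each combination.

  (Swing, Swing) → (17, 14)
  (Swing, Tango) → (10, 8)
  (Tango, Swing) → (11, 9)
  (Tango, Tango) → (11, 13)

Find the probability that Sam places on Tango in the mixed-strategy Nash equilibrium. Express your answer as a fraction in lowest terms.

6/7

Sam's mix q on Swing must make Lee indifferent between Swing and Tango.
Lee's payoff from Swing: 17q + 10(1−q). From Tango: 11q + 11(1−q).
Set equal: 6q = 1(1−q) → q = 1/7.
Probability on Tango is 1 − 1/7 = 6/7.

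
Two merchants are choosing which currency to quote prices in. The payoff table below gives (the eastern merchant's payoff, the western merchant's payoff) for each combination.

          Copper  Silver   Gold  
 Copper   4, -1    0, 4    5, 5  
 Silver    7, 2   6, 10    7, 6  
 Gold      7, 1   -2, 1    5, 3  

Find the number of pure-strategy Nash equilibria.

1

Both Silver: the eastern merchant gets 6 (best alternative 0); the western merchant gets 10 (best alternative 6). Neither deviates — NE.
Both Gold is not a NE: the eastern merchant would switch to Silver (7 > 5).
No other cell survives both best-response checks, so there is 1 pure NE.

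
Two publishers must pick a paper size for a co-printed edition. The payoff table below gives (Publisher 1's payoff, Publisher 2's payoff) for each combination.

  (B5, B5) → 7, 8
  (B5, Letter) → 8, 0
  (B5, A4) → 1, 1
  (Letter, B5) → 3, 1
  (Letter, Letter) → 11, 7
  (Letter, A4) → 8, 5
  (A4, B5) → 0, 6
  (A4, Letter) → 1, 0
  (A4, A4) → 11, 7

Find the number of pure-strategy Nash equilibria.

Both B5: Publisher 1 gets 7 (best alternative 3); Publisher 2 gets 8 (best alternative 1). Neither deviates — NE.
Both Letter: Publisher 1 gets 11 (best alternative 8); Publisher 2 gets 7 (best alternative 5). Neither deviates — NE.
Both A4: Publisher 1 gets 11 (best alternative 8); Publisher 2 gets 7 (best alternative 6). Neither deviates — NE.
(Letter, A4) is not a NE: Publisher 1 would switch to A4 (11 > 8).
No other cell survives both best-response checks, so there are 3 pure NE.

3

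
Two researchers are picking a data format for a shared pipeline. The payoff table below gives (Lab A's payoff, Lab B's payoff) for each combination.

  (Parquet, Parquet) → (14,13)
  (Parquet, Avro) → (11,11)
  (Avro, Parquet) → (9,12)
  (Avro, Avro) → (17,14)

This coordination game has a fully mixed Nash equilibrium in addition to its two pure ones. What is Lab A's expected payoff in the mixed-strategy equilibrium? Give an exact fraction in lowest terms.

Lab B mixes with probability q on Parquet, chosen so Lab A is indifferent: 14q + 11(1−q) = 9q + 17(1−q) gives q = 6/11.
Lab A's expected payoff (from either row, since indifferent) is 14·6/11 + 11·5/11 = 139/11.

139/11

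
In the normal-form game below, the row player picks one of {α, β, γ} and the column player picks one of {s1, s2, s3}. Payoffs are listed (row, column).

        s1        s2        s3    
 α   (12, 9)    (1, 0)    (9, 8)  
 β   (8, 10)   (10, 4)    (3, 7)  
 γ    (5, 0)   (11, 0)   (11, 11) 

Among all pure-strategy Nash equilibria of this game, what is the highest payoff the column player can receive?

11

(α, s1) is a pure NE (the row player: 12 ≥ 8; the column player: 9 ≥ 8). The column player gets 9.
(γ, s3) is a pure NE (the row player: 11 ≥ 9; the column player: 11 ≥ 0). The column player gets 11.
Every other cell has a profitable deviation for at least one player. Highest of {9, 11} is 11.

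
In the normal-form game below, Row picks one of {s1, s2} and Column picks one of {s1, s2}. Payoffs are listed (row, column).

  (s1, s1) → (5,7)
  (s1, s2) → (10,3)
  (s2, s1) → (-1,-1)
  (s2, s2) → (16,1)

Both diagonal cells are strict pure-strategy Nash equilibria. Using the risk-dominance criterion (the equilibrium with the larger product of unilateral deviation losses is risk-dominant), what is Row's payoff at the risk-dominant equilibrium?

At both s1: Row loses 5 − (-1) = 6 by deviating; Column loses 7 − 3 = 4. Product = 6·4 = 24.
At both s2: Row loses 16 − 10 = 6 by deviating; Column loses 1 − (-1) = 2. Product = 6·2 = 12.
24 > 12, so both s1 is risk-dominant. Row's payoff there is 5.

5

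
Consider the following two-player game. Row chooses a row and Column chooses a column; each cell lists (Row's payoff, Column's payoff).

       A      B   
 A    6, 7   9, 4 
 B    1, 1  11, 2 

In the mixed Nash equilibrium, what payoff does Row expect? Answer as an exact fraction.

57/7

Column mixes with probability q on A, chosen so Row is indifferent: 6q + 9(1−q) = 1q + 11(1−q) gives q = 2/7.
Row's expected payoff (from either row, since indifferent) is 6·2/7 + 9·5/7 = 57/7.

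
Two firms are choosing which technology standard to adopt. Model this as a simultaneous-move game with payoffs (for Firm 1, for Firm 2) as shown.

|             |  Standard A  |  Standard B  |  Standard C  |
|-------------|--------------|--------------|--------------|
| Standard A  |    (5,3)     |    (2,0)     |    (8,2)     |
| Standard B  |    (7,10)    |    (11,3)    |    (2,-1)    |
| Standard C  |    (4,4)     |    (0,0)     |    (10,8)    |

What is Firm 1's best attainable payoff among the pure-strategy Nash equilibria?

(Standard B, Standard A) is a pure NE (Firm 1: 7 ≥ 5; Firm 2: 10 ≥ 3). Firm 1 gets 7.
Both Standard C is a pure NE (Firm 1: 10 ≥ 8; Firm 2: 8 ≥ 4). Firm 1 gets 10.
Every other cell has a profitable deviation for at least one player. Highest of {7, 10} is 10.

10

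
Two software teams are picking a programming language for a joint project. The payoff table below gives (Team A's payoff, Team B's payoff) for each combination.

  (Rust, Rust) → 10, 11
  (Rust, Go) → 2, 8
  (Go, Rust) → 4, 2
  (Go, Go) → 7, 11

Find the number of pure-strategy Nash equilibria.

Both Rust: Team A gets 10 (best alternative 4); Team B gets 11 (best alternative 8). Neither deviates — NE.
Both Go: Team A gets 7 (best alternative 2); Team B gets 11 (best alternative 2). Neither deviates — NE.
(Rust, Go) is not a NE: Team A would switch to Go (7 > 2).
No other cell survives both best-response checks, so there are 2 pure NE.

2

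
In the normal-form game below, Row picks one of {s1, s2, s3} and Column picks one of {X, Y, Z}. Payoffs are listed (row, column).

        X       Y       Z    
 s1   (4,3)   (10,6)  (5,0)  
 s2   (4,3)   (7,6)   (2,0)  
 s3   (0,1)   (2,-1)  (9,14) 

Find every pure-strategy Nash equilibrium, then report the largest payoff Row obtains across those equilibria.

10

(s1, Y) is a pure NE (Row: 10 ≥ 7; Column: 6 ≥ 3). Row gets 10.
(s3, Z) is a pure NE (Row: 9 ≥ 5; Column: 14 ≥ 1). Row gets 9.
Every other cell has a profitable deviation for at least one player. Highest of {10, 9} is 10.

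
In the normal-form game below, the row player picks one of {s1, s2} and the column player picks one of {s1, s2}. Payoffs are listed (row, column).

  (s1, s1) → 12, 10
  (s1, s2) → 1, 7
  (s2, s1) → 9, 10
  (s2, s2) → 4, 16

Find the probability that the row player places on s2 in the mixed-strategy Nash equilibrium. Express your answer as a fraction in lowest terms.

The row player's mix p on s1 must make the column player indifferent between s1 and s2.
The column player's payoff from s1: 10p + 10(1−p). From s2: 7p + 16(1−p).
Set equal: 3p = 6(1−p) → p = 6/9 = 2/3.
Probability on s2 is 1 − 2/3 = 1/3.

1/3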